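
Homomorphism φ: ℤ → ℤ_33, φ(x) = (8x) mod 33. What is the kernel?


Kernel = preimage of identity
ker(φ) = {x ∈ ℤ : 8x ≡ 0 (mod 33)}. gcd(8,33) = 1, so 8x ≡ 0 (mod 33) ⟺ x ≡ 0 (mod 33/1 = 33). Hence ker(φ) = 33ℤ

ker(φ) = 33ℤ


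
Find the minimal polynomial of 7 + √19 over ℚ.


Let α = 7 + √19. Then α - 7 = √19, so (α - 7)² = 19, giving α² - 14α + 30 = 0. Degree 2 and α ∉ ℚ, so this is the minimal polynomial.

Minimal polynomial: x² - 14x + 30


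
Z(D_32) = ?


Z(G) = {g ∈ G | gx = xg for all x ∈ G}
For even n, Z(D_n) = {e, r^(n/2)}: the 180° rotation r^16 commutes with every reflection and rotation

Z(D_32) = {e, r^16}


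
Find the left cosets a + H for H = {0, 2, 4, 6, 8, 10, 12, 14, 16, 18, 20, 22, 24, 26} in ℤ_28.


H = {0, 2, 4, 6, 8, 10, 12, 14, 16, 18, 20, 22, 24, 26}, |H| = 14
Number of cosets = |G|/|H| = 28/14 = 2
0 + H = {0, 2, 4, 6, 8, 10, 12, 14, 16, 18, 20, 22, 24, 26}
1 + H = {1, 3, 5, 7, 9, 11, 13, 15, 17, 19, 21, 23, 25, 27}

Cosets: 0+H={0,2,4,6,8,10,12,14,16,18,20,22,24,26}; 1+H={1,3,5,7,9,11,13,15,17,19,21,23,25,27}


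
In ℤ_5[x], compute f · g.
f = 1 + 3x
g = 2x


Expand and collect like terms; reduce coefficients mod 5:
x^0: 1·0 = 0 ≡ 0 (mod 5)
x^1: 1·2 + 3·0 = 2 ≡ 2 (mod 5)
x^2: 3·2 = 6 ≡ 1 (mod 5)
Result: 2x + x^2

f · g = 2x + x^2


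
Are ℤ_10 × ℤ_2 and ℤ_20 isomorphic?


Comparing ℤ_10 × ℤ_2 and ℤ_20:
gcd(10,2) = 2 ≠ 1. Max element order in ℤ_10×ℤ_2 is lcm(10,2) = 10 < 20, so it has no element of order 20

No, ℤ_10 × ℤ_2 ≇ ℤ_20


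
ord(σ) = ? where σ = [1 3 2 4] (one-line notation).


Cycle decomposition: (2 3)
Cycle lengths: 2
Order = lcm(2) = 2

ord(σ) = 2


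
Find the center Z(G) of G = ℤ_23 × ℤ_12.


Z(G) = {g ∈ G | gx = xg for all x ∈ G}
Direct product of abelian groups is abelian, so Z(G) = G

Z(ℤ_23 × ℤ_12) = ℤ_23 × ℤ_12


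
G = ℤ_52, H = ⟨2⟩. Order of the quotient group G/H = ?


|⟨2⟩| = n / gcd(2, 52) = 52 / 2 = 26
H is normal (ℤ_52 is abelian).
|G/H| = |G| / |H| = 52 / 26 = 2

|G/H| = 2


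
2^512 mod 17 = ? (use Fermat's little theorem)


Fermat's little theorem: if p is prime and gcd(a,p)=1, then a^(p-1) ≡ 1 (mod p)
p = 17 is prime, gcd(2,17) = 1
Reduce exponent: 512 mod 16 = 0
So 2^512 ≡ 2^0 (mod 17)
2^0 = 1

2^512 ≡ 1 (mod 17)


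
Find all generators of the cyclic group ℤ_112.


g generates ℤ_n iff gcd(g,n) = 1
Prime factors of 112: 2, 7
Generators are g ∈ {1,...,111} not divisible by any of these primes.
Generators: {1, 3, 5, 9, 11, 13, 15, 17, 19, 23, 25, 27, 29, 31, 33, 37, 39, 41, 43, 45, 47, 51, 53, 55, 57, 59, 61, 65, 67, 69, 71, 73, 75, 79, 81, 83, 85, 87, 89, 93, 95, 97, 99, 101, 103, 107, 109, 111}
Number of generators = φ(112) = 48

Generators of ℤ_112 = {1, 3, 5, 9, 11, 13, 15, 17, 19, 23, 25, 27, 29, 31, 33, 37, 39, 41, 43, 45, 47, 51, 53, 55, 57, 59, 61, 65, 67, 69, 71, 73, 75, 79, 81, 83, 85, 87, 89, 93, 95, 97, 99, 101, 103, 107, 109, 111}


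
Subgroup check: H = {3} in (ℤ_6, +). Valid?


Subgroup test for H = {3} in (ℤ_6, +):
(1) 0 ∈ H? No
(2) Closure: for all a,b ∈ H, (a+b) mod 6 ∈ H? No  [counterexample: 3 + 3 = 0 ∉ H]
(3) Inverses: for all a ∈ H, -a mod 6 ∈ H? Yes

No, H is not a subgroup of ℤ_6


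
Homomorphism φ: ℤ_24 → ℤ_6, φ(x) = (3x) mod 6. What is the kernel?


Kernel = preimage of identity
ker(φ) = {x ∈ ℤ_24 : 3x ≡ 0 (mod 6)}. Since 6 | 24, φ is well-defined. The kernel is the cyclic subgroup ⟨2⟩ of ℤ_24 (order 12), i.e. {0, 2, 4, 6, 8, 10, 12, 14, 16, 18, 20, 22}

ker(φ) = {0, 2, 4, 6, 8, 10, 12, 14, 16, 18, 20, 22}


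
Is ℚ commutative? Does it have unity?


ℚ is a field: commutative, has unity, every nonzero element is a unit (hence an integral domain)
Commutative: Yes
Integral domain: Yes
Has unity: Yes

ℚ: Commutative=Yes, Unity=Yes


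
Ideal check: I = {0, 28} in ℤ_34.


Check ideal conditions for I = {0, 28} in ℤ_34:
(1) I is an additive subgroup? No
(2) For r ∈ ℤ_34 and a ∈ I: r·a ∈ I? No  [counterexample: r=2, a=28, r·a mod 34 = 22 ∉ I]

No, I is not an ideal of ℤ_34


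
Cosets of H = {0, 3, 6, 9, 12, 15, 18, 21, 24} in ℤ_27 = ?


H = {0, 3, 6, 9, 12, 15, 18, 21, 24}, |H| = 9
Number of cosets = |G|/|H| = 27/9 = 3
0 + H = {0, 3, 6, 9, 12, 15, 18, 21, 24}
1 + H = {1, 4, 7, 10, 13, 16, 19, 22, 25}
2 + H = {2, 5, 8, 11, 14, 17, 20, 23, 26}

Cosets: 0+H={0,3,6,9,12,15,18,21,24}; 1+H={1,4,7,10,13,16,19,22,25}; 2+H={2,5,8,11,14,17,20,23,26}


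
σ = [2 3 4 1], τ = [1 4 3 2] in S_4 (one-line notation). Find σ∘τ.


σ∘τ: apply τ first, then σ
1 →τ 1 →σ 2
2 →τ 4 →σ 1
3 →τ 3 →σ 4
4 →τ 2 →σ 3

σ∘τ = [2 1 4 3]


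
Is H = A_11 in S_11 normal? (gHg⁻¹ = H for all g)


H = A_11 in S_11
A_11 has index 2 in S_11, and every subgroup of index 2 is normal

Yes, normal subgroup


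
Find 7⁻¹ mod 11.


Use the extended Euclidean algorithm to write 1 = 7·s + 11·t; then s mod 11 is the inverse.
Euclidean algorithm:
  7 = 0·11 + 7
  11 = 1·7 + 4
  7 = 1·4 + 3
  4 = 1·3 + 1
  3 = 3·1 + 0
gcd(7,11) = 1
Back-substitution gives: 7·(-3) + 11·(2) = 1
So 7⁻¹ ≡ -3 ≡ 8 (mod 11)
Check: 7 × 8 = 56 ≡ 1 (mod 11) ✓

7⁻¹ ≡ 8 (mod 11)


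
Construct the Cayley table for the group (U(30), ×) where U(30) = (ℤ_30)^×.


Elements: {1, 7, 11, 13, 17, 19, 23, 29}
Operation: multiplication mod 30
Entry (a, b) = (a × b) mod 30

Cayley table:
   |  1 |  7 | 11 | 13 | 17 | 19 | 23 | 29
 1 |  1 |  7 | 11 | 13 | 17 | 19 | 23 | 29
 7 |  7 | 19 | 17 |  1 | 29 | 13 | 11 | 23
11 | 11 | 17 |  1 | 23 |  7 | 29 | 13 | 19
13 | 13 |  1 | 23 | 19 | 11 |  7 | 29 | 17
17 | 17 | 29 |  7 | 11 | 19 | 23 |  1 | 13
19 | 19 | 13 | 29 |  7 | 23 |  1 | 17 | 11
23 | 23 | 11 | 13 | 29 |  1 | 17 | 19 |  7
29 | 29 | 23 | 19 | 17 | 13 | 11 |  7 |  1


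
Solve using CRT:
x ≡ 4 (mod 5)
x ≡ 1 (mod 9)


m₁ = 5, m₂ = 9, gcd = 1, so CRT applies. M = m₁·m₂ = 45
Let M₁ = M/m₁ = 9, M₂ = M/m₂ = 5
Find y₁ ≡ M₁⁻¹ (mod m₁): 9⁻¹ ≡ 4 (mod 5)
Find y₂ ≡ M₂⁻¹ (mod m₂): 5⁻¹ ≡ 2 (mod 9)
x = a₁·M₁·y₁ + a₂·M₂·y₂ = 4·9·4 + 1·5·2 = 154
Reduce mod 45: x ≡ 19
Check: 19 mod 5 = 4 ✓, 19 mod 9 = 1 ✓

x ≡ 19 (mod 45)


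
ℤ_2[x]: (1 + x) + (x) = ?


Add coefficients mod 2:
x^0: 1 + 0 = 1 (mod 2)
x^1: 1 + 1 = 0 (mod 2)
Result: 1

f + g = 1


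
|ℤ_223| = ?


ℤ_n has n elements.

|ℤ_223| = 223


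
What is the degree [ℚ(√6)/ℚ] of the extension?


√6 has minimal polynomial x² - 6 (irreducible over ℚ since 6 is squarefree)

[ℚ(√6)/ℚ] = 2


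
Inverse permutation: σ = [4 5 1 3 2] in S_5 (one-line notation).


To find σ⁻¹, swap domain and range:
σ(1) = 4 → σ⁻¹(4) = 1
σ(2) = 5 → σ⁻¹(5) = 2
σ(3) = 1 → σ⁻¹(1) = 3
σ(4) = 3 → σ⁻¹(3) = 4
σ(5) = 2 → σ⁻¹(2) = 5

σ⁻¹ = [3 5 4 1 2]


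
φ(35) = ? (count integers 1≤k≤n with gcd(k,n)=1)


Factor n: 35 = 5 × 7
φ(n) = n · ∏(1 - 1/p) over distinct primes p | n
φ(35) = 35 · (1 - 1/5) · (1 - 1/7) = 24

φ(35) = 24


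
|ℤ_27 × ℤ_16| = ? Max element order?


|ℤ_27 × ℤ_16| = 27 × 16 = 432
Max element order = lcm(27,16) = 432
Cyclic? Yes (gcd=1)

|ℤ_27×ℤ_16| = 432, max element order = 432


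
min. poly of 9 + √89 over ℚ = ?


Let α = 9 + √89. Then α - 9 = √89, so (α - 9)² = 89, giving α² - 18α - 8 = 0. Degree 2 and α ∉ ℚ, so this is the minimal polynomial.

Minimal polynomial: x² - 18x - 8


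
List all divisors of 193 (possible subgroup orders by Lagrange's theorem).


Lagrange's theorem: |H| divides |G|
|G| = 193
Divisors of 193: 1, 193

Possible subgroup orders: {1, 193}


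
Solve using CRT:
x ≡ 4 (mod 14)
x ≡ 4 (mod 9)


m₁ = 14, m₂ = 9, gcd = 1, so CRT applies. M = m₁·m₂ = 126
Let M₁ = M/m₁ = 9, M₂ = M/m₂ = 14
Find y₁ ≡ M₁⁻¹ (mod m₁): 9⁻¹ ≡ 11 (mod 14)
Find y₂ ≡ M₂⁻¹ (mod m₂): 14⁻¹ ≡ 2 (mod 9)
x = a₁·M₁·y₁ + a₂·M₂·y₂ = 4·9·11 + 4·14·2 = 508
Reduce mod 126: x ≡ 4
Check: 4 mod 14 = 4 ✓, 4 mod 9 = 4 ✓

x ≡ 4 (mod 126)


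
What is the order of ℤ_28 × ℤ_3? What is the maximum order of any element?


|ℤ_28 × ℤ_3| = 28 × 3 = 84
Max element order = lcm(28,3) = 84
Cyclic? Yes (gcd=1)

|ℤ_28×ℤ_3| = 84, max element order = 84


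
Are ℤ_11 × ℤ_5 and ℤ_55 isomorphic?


Comparing ℤ_11 × ℤ_5 and ℤ_55:
gcd(11,5) = 1, so ℤ_11 × ℤ_5 ≅ ℤ_55 (CRT)

Yes, ℤ_11 × ℤ_5 ≅ ℤ_55


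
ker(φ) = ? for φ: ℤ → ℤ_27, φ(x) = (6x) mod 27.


Kernel = preimage of identity
ker(φ) = {x ∈ ℤ : 6x ≡ 0 (mod 27)}. gcd(6,27) = 3, so 6x ≡ 0 (mod 27) ⟺ x ≡ 0 (mod 27/3 = 9). Hence ker(φ) = 9ℤ

ker(φ) = 9ℤ


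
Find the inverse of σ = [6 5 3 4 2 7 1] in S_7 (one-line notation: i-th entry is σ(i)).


To find σ⁻¹, swap domain and range:
σ(1) = 6 → σ⁻¹(6) = 1
σ(2) = 5 → σ⁻¹(5) = 2
σ(3) = 3 → σ⁻¹(3) = 3
σ(4) = 4 → σ⁻¹(4) = 4
σ(5) = 2 → σ⁻¹(2) = 5
σ(6) = 7 → σ⁻¹(7) = 6
σ(7) = 1 → σ⁻¹(1) = 7

σ⁻¹ = [7 5 3 4 2 1 6]


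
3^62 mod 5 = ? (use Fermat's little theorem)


Fermat's little theorem: if p is prime and gcd(a,p)=1, then a^(p-1) ≡ 1 (mod p)
p = 5 is prime, gcd(3,5) = 1
Reduce exponent: 62 mod 4 = 2
So 3^62 ≡ 3^2 (mod 5)
3^2 mod 5 = 4

3^62 ≡ 4 (mod 5)


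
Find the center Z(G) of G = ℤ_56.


Z(G) = {g ∈ G | gx = xg for all x ∈ G}
ℤ_56 is abelian, so Z(G) = G

Z(ℤ_56) = ℤ_56


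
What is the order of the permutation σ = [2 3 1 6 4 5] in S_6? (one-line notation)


Cycle decomposition: (1 2 3) (4 6 5)
Cycle lengths: 3, 3
Order = lcm(3, 3) = 3

ord(σ) = 3


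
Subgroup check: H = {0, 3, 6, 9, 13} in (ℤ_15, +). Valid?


Subgroup test for H = {0, 3, 6, 9, 13} in (ℤ_15, +):
(1) 0 ∈ H? Yes
(2) Closure: for all a,b ∈ H, (a+b) mod 15 ∈ H? No  [counterexample: 3 + 9 = 12 ∉ H]
(3) Inverses: for all a ∈ H, -a mod 15 ∈ H? No

No, H is not a subgroup of ℤ_15


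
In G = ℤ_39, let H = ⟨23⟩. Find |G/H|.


|⟨23⟩| = n / gcd(23, 39) = 39 / 1 = 39
H is normal (ℤ_39 is abelian).
|G/H| = |G| / |H| = 39 / 39 = 1

|G/H| = 1


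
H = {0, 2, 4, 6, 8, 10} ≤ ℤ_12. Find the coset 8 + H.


8 + H = {8 + h (mod 12) : h ∈ H}
8+0=8, 8+2=10, 8+4=0, 8+6=2, 8+8=4, 8+10=6
8 + H = {0, 2, 4, 6, 8, 10} = 0 + H

8 + H = {0, 2, 4, 6, 8, 10}


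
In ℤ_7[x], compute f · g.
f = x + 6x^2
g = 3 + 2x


Expand and collect like terms; reduce coefficients mod 7:
x^0: 0·3 = 0 ≡ 0 (mod 7)
x^1: 0·2 + 1·3 = 3 ≡ 3 (mod 7)
x^2: 1·2 + 6·3 = 20 ≡ 6 (mod 7)
x^3: 6·2 = 12 ≡ 5 (mod 7)
Result: 3x + 6x^2 + 5x^3

f · g = 3x + 6x^2 + 5x^3


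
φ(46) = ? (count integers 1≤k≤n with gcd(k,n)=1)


Factor n: 46 = 2 × 23
φ(n) = n · ∏(1 - 1/p) over distinct primes p | n
φ(46) = 46 · (1 - 1/2) · (1 - 1/23) = 22

φ(46) = 22


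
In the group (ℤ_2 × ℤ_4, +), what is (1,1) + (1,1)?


Operation: componentwise addition mod (2, 4)
(1,1) + (1,1) = ((a₁+b₁) mod 2, (a₂+b₂) mod 4) with a = (1,1), b = (1,1)

(1,1) + (1,1) = (0,2)


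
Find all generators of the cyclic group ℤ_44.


g generates ℤ_n iff gcd(g,n) = 1
Prime factors of 44: 2, 11
Generators are g ∈ {1,...,43} not divisible by any of these primes.
Generators: {1, 3, 5, 7, 9, 13, 15, 17, 19, 21, 23, 25, 27, 29, 31, 35, 37, 39, 41, 43}
Number of generators = φ(44) = 20

Generators of ℤ_44 = {1, 3, 5, 7, 9, 13, 15, 17, 19, 21, 23, 25, 27, 29, 31, 35, 37, 39, 41, 43}


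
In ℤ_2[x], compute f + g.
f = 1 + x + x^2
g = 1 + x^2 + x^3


Add coefficients mod 2:
x^0: 1 + 1 = 0 (mod 2)
x^1: 1 + 0 = 1 (mod 2)
x^2: 1 + 1 = 0 (mod 2)
x^3: 0 + 1 = 1 (mod 2)
Result: x + x^3

f + g = x + x^3


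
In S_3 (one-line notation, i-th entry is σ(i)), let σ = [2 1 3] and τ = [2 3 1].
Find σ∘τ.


σ∘τ: apply τ first, then σ
1 →τ 2 →σ 1
2 →τ 3 →σ 3
3 →τ 1 →σ 2

σ∘τ = [1 3 2]


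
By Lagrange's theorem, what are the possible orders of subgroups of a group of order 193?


Lagrange's theorem: |H| divides |G|
|G| = 193
Divisors of 193: 1, 193

Possible subgroup orders: {1, 193}


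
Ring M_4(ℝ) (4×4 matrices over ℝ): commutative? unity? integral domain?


Matrix multiplication is non-commutative for n ≥ 2; the identity matrix I is the unity; singular matrices give zero divisors, so not an integral domain
Commutative: No
Integral domain: No
Has unity: Yes

M_4(ℝ) (4×4 matrices over ℝ): Commutative=No, Unity=Yes


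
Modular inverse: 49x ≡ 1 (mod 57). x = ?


Use the extended Euclidean algorithm to write 1 = 49·s + 57·t; then s mod 57 is the inverse.
Euclidean algorithm:
  49 = 0·57 + 49
  57 = 1·49 + 8
  49 = 6·8 + 1
  8 = 8·1 + 0
gcd(49,57) = 1
Back-substitution gives: 49·(7) + 57·(-6) = 1
So 49⁻¹ ≡ 7 ≡ 7 (mod 57)
Check: 49 × 7 = 343 ≡ 1 (mod 57) ✓

49⁻¹ ≡ 7 (mod 57)


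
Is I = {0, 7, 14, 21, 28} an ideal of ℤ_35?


Check ideal conditions for I = {0, 7, 14, 21, 28} in ℤ_35:
(1) I is an additive subgroup? Yes
(2) For r ∈ ℤ_35 and a ∈ I: r·a ∈ I? Yes

Yes, I is an ideal of ℤ_35


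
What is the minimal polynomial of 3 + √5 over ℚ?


Let α = 3 + √5. Then α - 3 = √5, so (α - 3)² = 5, giving α² - 6α + 4 = 0. Degree 2 and α ∉ ℚ, so this is the minimal polynomial.

Minimal polynomial: x² - 6x + 4


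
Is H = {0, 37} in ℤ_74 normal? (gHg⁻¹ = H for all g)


H = {0, 37} in ℤ_74
ℤ_74 is abelian; every subgroup of an abelian group is normal

Yes, normal subgroup


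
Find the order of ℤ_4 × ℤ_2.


|A × B| = |A| · |B|
|ℤ_4 × ℤ_2| = 4 × 2 = 8

|ℤ_4 × ℤ_2| = 8


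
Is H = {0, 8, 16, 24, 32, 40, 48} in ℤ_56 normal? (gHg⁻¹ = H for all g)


H = {0, 8, 16, 24, 32, 40, 48} in ℤ_56
ℤ_56 is abelian; every subgroup of an abelian group is normal

Yes, normal subgroup


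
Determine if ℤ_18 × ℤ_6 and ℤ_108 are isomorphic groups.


Comparing ℤ_18 × ℤ_6 and ℤ_108:
gcd(18,6) = 6 ≠ 1. Max element order in ℤ_18×ℤ_6 is lcm(18,6) = 18 < 108, so it has no element of order 108

No, ℤ_18 × ℤ_6 ≇ ℤ_108


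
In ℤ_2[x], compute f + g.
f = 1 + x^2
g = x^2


Add coefficients mod 2:
x^0: 1 + 0 = 1 (mod 2)
x^1: 0 + 0 = 0 (mod 2)
x^2: 1 + 1 = 0 (mod 2)
Result: 1

f + g = 1


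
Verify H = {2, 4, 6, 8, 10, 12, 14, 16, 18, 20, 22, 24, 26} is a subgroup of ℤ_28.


Subgroup test for H = {2, 4, 6, 8, 10, 12, 14, 16, 18, 20, 22, 24, 26} in (ℤ_28, +):
(1) 0 ∈ H? No
(2) Closure: for all a,b ∈ H, (a+b) mod 28 ∈ H? No  [counterexample: 2 + 26 = 0 ∉ H]
(3) Inverses: for all a ∈ H, -a mod 28 ∈ H? Yes

No, H is not a subgroup of ℤ_28


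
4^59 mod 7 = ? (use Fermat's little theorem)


Fermat's little theorem: if p is prime and gcd(a,p)=1, then a^(p-1) ≡ 1 (mod p)
p = 7 is prime, gcd(4,7) = 1
Reduce exponent: 59 mod 6 = 5
So 4^59 ≡ 4^5 (mod 7)
4^5 mod 7 = 2

4^59 ≡ 2 (mod 7)


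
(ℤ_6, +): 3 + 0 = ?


Operation: addition mod 6
3 + 0 = (a + b) mod 6 with a = 3, b = 0

3 + 0 = 3


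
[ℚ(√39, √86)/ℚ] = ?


[ℚ(√39,√86):ℚ] = [ℚ(√39,√86):ℚ(√39)]·[ℚ(√39):ℚ] = 2·2 = 4

[ℚ(√39, √86)/ℚ] = 4


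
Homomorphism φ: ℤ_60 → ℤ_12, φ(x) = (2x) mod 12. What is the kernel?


Kernel = preimage of identity
ker(φ) = {x ∈ ℤ_60 : 2x ≡ 0 (mod 12)}. Since 12 | 60, φ is well-defined. The kernel is the cyclic subgroup ⟨6⟩ of ℤ_60 (order 10), i.e. {0, 6, 12, 18, 24, 30, 36, 42, 48, 54}

ker(φ) = {0, 6, 12, 18, 24, 30, 36, 42, 48, 54}


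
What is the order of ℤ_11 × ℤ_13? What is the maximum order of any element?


|ℤ_11 × ℤ_13| = 11 × 13 = 143
Max element order = lcm(11,13) = 143
Cyclic? Yes (gcd=1)

|ℤ_11×ℤ_13| = 143, max element order = 143


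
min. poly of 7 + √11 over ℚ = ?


Let α = 7 + √11. Then α - 7 = √11, so (α - 7)² = 11, giving α² - 14α + 38 = 0. Degree 2 and α ∉ ℚ, so this is the minimal polynomial.

Minimal polynomial: x² - 14x + 38


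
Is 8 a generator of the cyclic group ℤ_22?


g generates ℤ_n iff gcd(g, n) = 1
gcd(8, 22) = 2
Since gcd = 2 ≠ 1, ⟨8⟩ has order 11 < 22, so 8 is not a generator.

No, 8 does not generate ℤ_22


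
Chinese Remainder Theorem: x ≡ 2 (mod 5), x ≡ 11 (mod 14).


m₁ = 5, m₂ = 14, gcd = 1, so CRT applies. M = m₁·m₂ = 70
Let M₁ = M/m₁ = 14, M₂ = M/m₂ = 5
Find y₁ ≡ M₁⁻¹ (mod m₁): 14⁻¹ ≡ 4 (mod 5)
Find y₂ ≡ M₂⁻¹ (mod m₂): 5⁻¹ ≡ 3 (mod 14)
x = a₁·M₁·y₁ + a₂·M₂·y₂ = 2·14·4 + 11·5·3 = 277
Reduce mod 70: x ≡ 67
Check: 67 mod 5 = 2 ✓, 67 mod 14 = 11 ✓

x ≡ 67 (mod 70)


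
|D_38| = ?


|D_n| = 2n (n rotations and n reflections)
|D_38| = 2×38 = 76

|D_38| = 76


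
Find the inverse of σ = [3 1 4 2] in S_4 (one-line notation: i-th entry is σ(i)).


To find σ⁻¹, swap domain and range:
σ(1) = 3 → σ⁻¹(3) = 1
σ(2) = 1 → σ⁻¹(1) = 2
σ(3) = 4 → σ⁻¹(4) = 3
σ(4) = 2 → σ⁻¹(2) = 4

σ⁻¹ = [2 4 1 3]


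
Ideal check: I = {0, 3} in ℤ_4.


Check ideal conditions for I = {0, 3} in ℤ_4:
(1) I is an additive subgroup? No
(2) For r ∈ ℤ_4 and a ∈ I: r·a ∈ I? No  [counterexample: r=2, a=3, r·a mod 4 = 2 ∉ I]

No, I is not an ideal of ℤ_4


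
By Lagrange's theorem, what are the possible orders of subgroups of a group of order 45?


Lagrange's theorem: |H| divides |G|
|G| = 45
Divisors of 45: 1, 3, 5, 9, 15, 45

Possible subgroup orders: {1, 3, 5, 9, 15, 45}


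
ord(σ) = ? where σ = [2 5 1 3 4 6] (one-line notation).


Cycle decomposition: (1 2 5 4 3)
Cycle lengths: 5
Order = lcm(5) = 5

ord(σ) = 5


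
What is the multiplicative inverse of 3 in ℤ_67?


Use the extended Euclidean algorithm to write 1 = 3·s + 67·t; then s mod 67 is the inverse.
Euclidean algorithm:
  3 = 0·67 + 3
  67 = 22·3 + 1
  3 = 3·1 + 0
gcd(3,67) = 1
Back-substitution gives: 3·(-22) + 67·(1) = 1
So 3⁻¹ ≡ -22 ≡ 45 (mod 67)
Check: 3 × 45 = 135 ≡ 1 (mod 67) ✓

3⁻¹ ≡ 45 (mod 67)


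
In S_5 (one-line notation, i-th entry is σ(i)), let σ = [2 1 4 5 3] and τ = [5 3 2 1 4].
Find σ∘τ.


σ∘τ: apply τ first, then σ
1 →τ 5 →σ 3
2 →τ 3 →σ 4
3 →τ 2 →σ 1
4 →τ 1 →σ 2
5 →τ 4 →σ 5

σ∘τ = [3 4 1 2 5]


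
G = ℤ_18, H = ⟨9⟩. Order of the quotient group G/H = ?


|⟨9⟩| = n / gcd(9, 18) = 18 / 9 = 2
H is normal (ℤ_18 is abelian).
|G/H| = |G| / |H| = 18 / 2 = 9

|G/H| = 9


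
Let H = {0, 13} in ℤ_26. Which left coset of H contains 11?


11 + H = {11 + h (mod 26) : h ∈ H}
11+0=11, 11+13=24

11 + H = {11, 24}


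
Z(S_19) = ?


Z(G) = {g ∈ G | gx = xg for all x ∈ G}
S_n is non-abelian for n ≥ 3; Z(S_19) is trivial

Z(S_19) = {e}


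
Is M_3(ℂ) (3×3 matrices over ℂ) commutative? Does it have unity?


Matrix multiplication is non-commutative for n ≥ 2; the identity matrix I is the unity; singular matrices give zero divisors, so not an integral domain
Commutative: No
Integral domain: No
Has unity: Yes

M_3(ℂ) (3×3 matrices over ℂ): Commutative=No, Unity=Yes


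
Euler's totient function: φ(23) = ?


φ(n) = count of k ∈ {1,...,n} with gcd(k,n)=1
Coprimes to 23: {1, 2, 3, 4, 5, 6, 7, 8, 9, 10, 11, 12, 13, 14, 15, 16, 17, 18, 19, 20, 21, 22}
Count: 22

φ(23) = 22


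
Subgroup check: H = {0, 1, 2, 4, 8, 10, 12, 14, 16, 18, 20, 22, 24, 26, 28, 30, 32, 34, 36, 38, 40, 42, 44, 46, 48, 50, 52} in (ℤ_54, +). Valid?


Subgroup test for H = {0, 1, 2, 4, 8, 10, 12, 14, 16, 18, 20, 22, 24, 26, 28, 30, 32, 34, 36, 38, 40, 42, 44, 46, 48, 50, 52} in (ℤ_54, +):
(1) 0 ∈ H? Yes
(2) Closure: for all a,b ∈ H, (a+b) mod 54 ∈ H? No  [counterexample: 1 + 2 = 3 ∉ H]
(3) Inverses: for all a ∈ H, -a mod 54 ∈ H? No

No, H is not a subgroup of ℤ_54


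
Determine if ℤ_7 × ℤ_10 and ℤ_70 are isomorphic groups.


Comparing ℤ_7 × ℤ_10 and ℤ_70:
gcd(7,10) = 1, so ℤ_7 × ℤ_10 ≅ ℤ_70 (CRT)

Yes, ℤ_7 × ℤ_10 ≅ ℤ_70


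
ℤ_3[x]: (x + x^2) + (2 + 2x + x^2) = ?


Add coefficients mod 3:
x^0: 0 + 2 = 2 (mod 3)
x^1: 1 + 2 = 0 (mod 3)
x^2: 1 + 1 = 2 (mod 3)
Result: 2 + 2x^2

f + g = 2 + 2x^2


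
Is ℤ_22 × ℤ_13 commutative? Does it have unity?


Direct product ring; commutative with unity (1,1); but (1,0)·(0,1) = (0,0) gives zero divisors, so not an integral domain
Commutative: Yes
Integral domain: No
Has unity: Yes

ℤ_22 × ℤ_13: Commutative=Yes, Unity=Yes


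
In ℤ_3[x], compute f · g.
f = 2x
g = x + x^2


Expand and collect like terms; reduce coefficients mod 3:
x^0: 0·0 = 0 ≡ 0 (mod 3)
x^1: 0·1 + 2·0 = 0 ≡ 0 (mod 3)
x^2: 0·1 + 2·1 = 2 ≡ 2 (mod 3)
x^3: 2·1 = 2 ≡ 2 (mod 3)
Result: 2x^2 + 2x^3

f · g = 2x^2 + 2x^3


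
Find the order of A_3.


|A_n| = n!/2 (even permutations)
|A_3| = 3!/2 = 6/2 = 3

|A_3| = 3


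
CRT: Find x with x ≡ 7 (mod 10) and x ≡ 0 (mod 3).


m₁ = 10, m₂ = 3, gcd = 1, so CRT applies. M = m₁·m₂ = 30
Let M₁ = M/m₁ = 3, M₂ = M/m₂ = 10
Find y₁ ≡ M₁⁻¹ (mod m₁): 3⁻¹ ≡ 7 (mod 10)
Find y₂ ≡ M₂⁻¹ (mod m₂): 10⁻¹ ≡ 1 (mod 3)
x = a₁·M₁·y₁ + a₂·M₂·y₂ = 7·3·7 + 0·10·1 = 147
Reduce mod 30: x ≡ 27
Check: 27 mod 10 = 7 ✓, 27 mod 3 = 0 ✓

x ≡ 27 (mod 30)


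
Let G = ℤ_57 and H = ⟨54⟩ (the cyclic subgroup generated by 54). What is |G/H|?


|⟨54⟩| = n / gcd(54, 57) = 57 / 3 = 19
H is normal (ℤ_57 is abelian).
|G/H| = |G| / |H| = 57 / 19 = 3

|G/H| = 3


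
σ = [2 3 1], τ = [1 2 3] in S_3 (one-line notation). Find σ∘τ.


σ∘τ: apply τ first, then σ
1 →τ 1 →σ 2
2 →τ 2 →σ 3
3 →τ 3 →σ 1

σ∘τ = [2 3 1]


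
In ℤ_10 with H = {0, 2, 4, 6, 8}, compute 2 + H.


2 + H = {2 + h (mod 10) : h ∈ H}
2+0=2, 2+2=4, 2+4=6, 2+6=8, 2+8=0
2 + H = {0, 2, 4, 6, 8} = 0 + H

2 + H = {0, 2, 4, 6, 8}


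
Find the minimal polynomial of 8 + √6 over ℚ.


Let α = 8 + √6. Then α - 8 = √6, so (α - 8)² = 6, giving α² - 16α + 58 = 0. Degree 2 and α ∉ ℚ, so this is the minimal polynomial.

Minimal polynomial: x² - 16x + 58


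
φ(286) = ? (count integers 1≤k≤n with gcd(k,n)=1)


Factor n: 286 = 2 × 11 × 13
φ(n) = n · ∏(1 - 1/p) over distinct primes p | n
φ(286) = 286 · (1 - 1/2) · (1 - 1/11) · (1 - 1/13) = 120

φ(286) = 120


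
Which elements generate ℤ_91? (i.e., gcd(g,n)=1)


g generates ℤ_n iff gcd(g,n) = 1
Prime factors of 91: 7, 13
Generators are g ∈ {1,...,90} not divisible by any of these primes.
Generators: {1, 2, 3, 4, 5, 6, 8, 9, 10, 11, 12, 15, 16, 17, 18, 19, 20, 22, 23, 24, 25, 27, 29, 30, 31, 32, 33, 34, 36, 37, 38, 40, 41, 43, 44, 45, 46, 47, 48, 50, 51, 53, 54, 55, 57, 58, 59, 60, 61, 62, 64, 66, 67, 68, 69, 71, 72, 73, 74, 75, 76, 79, 80, 81, 82, 83, 85, 86, 87, 88, 89, 90}
Number of generators = φ(91) = 72

Generators of ℤ_91 = {1, 2, 3, 4, 5, 6, 8, 9, 10, 11, 12, 15, 16, 17, 18, 19, 20, 22, 23, 24, 25, 27, 29, 30, 31, 32, 33, 34, 36, 37, 38, 40, 41, 43, 44, 45, 46, 47, 48, 50, 51, 53, 54, 55, 57, 58, 59, 60, 61, 62, 64, 66, 67, 68, 69, 71, 72, 73, 74, 75, 76, 79, 80, 81, 82, 83, 85, 86, 87, 88, 89, 90}


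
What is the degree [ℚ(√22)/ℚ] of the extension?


√22 has minimal polynomial x² - 22 (irreducible over ℚ since 22 is squarefree)

[ℚ(√22)/ℚ] = 2


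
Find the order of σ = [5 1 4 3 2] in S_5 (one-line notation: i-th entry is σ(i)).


Cycle decomposition: (1 5 2) (3 4)
Cycle lengths: 3, 2
Order = lcm(3, 2) = 6

ord(σ) = 6


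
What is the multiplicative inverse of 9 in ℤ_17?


Use the extended Euclidean algorithm to write 1 = 9·s + 17·t; then s mod 17 is the inverse.
Euclidean algorithm:
  9 = 0·17 + 9
  17 = 1·9 + 8
  9 = 1·8 + 1
  8 = 8·1 + 0
gcd(9,17) = 1
Back-substitution gives: 9·(2) + 17·(-1) = 1
So 9⁻¹ ≡ 2 ≡ 2 (mod 17)
Check: 9 × 2 = 18 ≡ 1 (mod 17) ✓

9⁻¹ ≡ 2 (mod 17)


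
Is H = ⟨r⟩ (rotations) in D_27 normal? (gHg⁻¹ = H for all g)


H = ⟨r⟩ (rotations) in D_27
The rotation subgroup ⟨r⟩ has index 2 in D_27, so it is normal

Yes, normal subgroup


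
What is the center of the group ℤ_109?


Z(G) = {g ∈ G | gx = xg for all x ∈ G}
ℤ_109 is abelian, so Z(G) = G

Z(ℤ_109) = ℤ_109


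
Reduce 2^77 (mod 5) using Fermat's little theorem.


Fermat's little theorem: if p is prime and gcd(a,p)=1, then a^(p-1) ≡ 1 (mod p)
p = 5 is prime, gcd(2,5) = 1
Reduce exponent: 77 mod 4 = 1
So 2^77 ≡ 2^1 (mod 5)
2^1 mod 5 = 2

2^77 ≡ 2 (mod 5)


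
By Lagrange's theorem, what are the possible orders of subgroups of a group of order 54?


Lagrange's theorem: |H| divides |G|
|G| = 54
Divisors of 54: 1, 2, 3, 6, 9, 18, 27, 54

Possible subgroup orders: {1, 2, 3, 6, 9, 18, 27, 54}


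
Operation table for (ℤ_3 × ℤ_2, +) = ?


Elements: {(0,0), (0,1), (1,0), (1,1), (2,0), (2,1)}
Operation: componentwise addition mod (3, 2)
Entry (a, b) = ((a₁+b₁) mod 3, (a₂+b₂) mod 2)

Cayley table:
      | (0,0) | (0,1) | (1,0) | (1,1) | (2,0) | (2,1)
(0,0) | (0,0) | (0,1) | (1,0) | (1,1) | (2,0) | (2,1)
(0,1) | (0,1) | (0,0) | (1,1) | (1,0) | (2,1) | (2,0)
(1,0) | (1,0) | (1,1) | (2,0) | (2,1) | (0,0) | (0,1)
(1,1) | (1,1) | (1,0) | (2,1) | (2,0) | (0,1) | (0,0)
(2,0) | (2,0) | (2,1) | (0,0) | (0,1) | (1,0) | (1,1)
(2,1) | (2,1) | (2,0) | (0,1) | (0,0) | (1,1) | (1,0)


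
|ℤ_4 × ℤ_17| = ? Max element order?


|ℤ_4 × ℤ_17| = 4 × 17 = 68
Max element order = lcm(4,17) = 68
Cyclic? Yes (gcd=1)

|ℤ_4×ℤ_17| = 68, max element order = 68


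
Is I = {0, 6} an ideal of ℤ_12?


Check ideal conditions for I = {0, 6} in ℤ_12:
(1) I is an additive subgroup? Yes
(2) For r ∈ ℤ_12 and a ∈ I: r·a ∈ I? Yes

Yes, I is an ideal of ℤ_12


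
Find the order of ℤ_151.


ℤ_n has n elements.

|ℤ_151| = 151


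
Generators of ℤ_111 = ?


g generates ℤ_n iff gcd(g,n) = 1
Prime factors of 111: 3, 37
Generators are g ∈ {1,...,110} not divisible by any of these primes.
Generators: {1, 2, 4, 5, 7, 8, 10, 11, 13, 14, 16, 17, 19, 20, 22, 23, 25, 26, 28, 29, 31, 32, 34, 35, 38, 40, 41, 43, 44, 46, 47, 49, 50, 52, 53, 55, 56, 58, 59, 61, 62, 64, 65, 67, 68, 70, 71, 73, 76, 77, 79, 80, 82, 83, 85, 86, 88, 89, 91, 92, 94, 95, 97, 98, 100, 101, 103, 104, 106, 107, 109, 110}
Number of generators = φ(111) = 72

Generators of ℤ_111 = {1, 2, 4, 5, 7, 8, 10, 11, 13, 14, 16, 17, 19, 20, 22, 23, 25, 26, 28, 29, 31, 32, 34, 35, 38, 40, 41, 43, 44, 46, 47, 49, 50, 52, 53, 55, 56, 58, 59, 61, 62, 64, 65, 67, 68, 70, 71, 73, 76, 77, 79, 80, 82, 83, 85, 86, 88, 89, 91, 92, 94, 95, 97, 98, 100, 101, 103, 104, 106, 107, 109, 110}


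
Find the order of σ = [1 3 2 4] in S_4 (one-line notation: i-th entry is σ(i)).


Cycle decomposition: (2 3)
Cycle lengths: 2
Order = lcm(2) = 2

ord(σ) = 2


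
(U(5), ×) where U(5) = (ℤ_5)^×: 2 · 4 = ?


Operation: multiplication mod 5
2 · 4 = (a × b) mod 5 with a = 2, b = 4

2 · 4 = 3


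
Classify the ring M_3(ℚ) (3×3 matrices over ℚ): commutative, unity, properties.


Matrix multiplication is non-commutative for n ≥ 2; the identity matrix I is the unity; singular matrices give zero divisors, so not an integral domain
Commutative: No
Integral domain: No
Has unity: Yes

M_3(ℚ) (3×3 matrices over ℚ): Commutative=No, Unity=Yes


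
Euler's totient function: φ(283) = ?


Factor n: 283 = 283
φ(n) = n · ∏(1 - 1/p) over distinct primes p | n
φ(283) = 283 · (1 - 1/283) = 282

φ(283) = 282


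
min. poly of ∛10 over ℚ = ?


∛10 satisfies x³ - 10 = 0, irreducible over ℚ (no rational root; 10 is not a perfect cube)

Minimal polynomial: x³ - 10


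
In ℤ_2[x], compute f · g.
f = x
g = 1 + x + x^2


Expand and collect like terms; reduce coefficients mod 2:
x^0: 0·1 = 0 ≡ 0 (mod 2)
x^1: 0·1 + 1·1 = 1 ≡ 1 (mod 2)
x^2: 0·1 + 1·1 = 1 ≡ 1 (mod 2)
x^3: 1·1 = 1 ≡ 1 (mod 2)
Result: x + x^2 + x^3

f · g = x + x^2 + x^3


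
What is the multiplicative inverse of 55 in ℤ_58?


Use the extended Euclidean algorithm to write 1 = 55·s + 58·t; then s mod 58 is the inverse.
Euclidean algorithm:
  55 = 0·58 + 55
  58 = 1·55 + 3
  55 = 18·3 + 1
  3 = 3·1 + 0
gcd(55,58) = 1
Back-substitution gives: 55·(19) + 58·(-18) = 1
So 55⁻¹ ≡ 19 ≡ 19 (mod 58)
Check: 55 × 19 = 1045 ≡ 1 (mod 58) ✓

55⁻¹ ≡ 19 (mod 58)


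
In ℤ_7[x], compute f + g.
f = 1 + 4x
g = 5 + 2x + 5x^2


Add coefficients mod 7:
x^0: 1 + 5 = 6 (mod 7)
x^1: 4 + 2 = 6 (mod 7)
x^2: 0 + 5 = 5 (mod 7)
Result: 6 + 6x + 5x^2

f + g = 6 + 6x + 5x^2


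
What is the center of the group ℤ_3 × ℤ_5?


Z(G) = {g ∈ G | gx = xg for all x ∈ G}
Direct product of abelian groups is abelian, so Z(G) = G

Z(ℤ_3 × ℤ_5) = ℤ_3 × ℤ_5


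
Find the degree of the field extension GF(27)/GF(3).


GF(27) = GF(3^3), so the extension degree is 3

[GF(27)/GF(3)] = 3


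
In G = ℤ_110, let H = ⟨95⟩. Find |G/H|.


|⟨95⟩| = n / gcd(95, 110) = 110 / 5 = 22
H is normal (ℤ_110 is abelian).
|G/H| = |G| / |H| = 110 / 22 = 5

|G/H| = 5


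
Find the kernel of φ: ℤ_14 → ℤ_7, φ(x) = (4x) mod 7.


Kernel = preimage of identity
ker(φ) = {x ∈ ℤ_14 : 4x ≡ 0 (mod 7)}. Since 7 | 14, φ is well-defined. The kernel is the cyclic subgroup ⟨7⟩ of ℤ_14 (order 2), i.e. {0, 7}

ker(φ) = {0, 7}


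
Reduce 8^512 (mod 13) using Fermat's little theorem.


Fermat's little theorem: if p is prime and gcd(a,p)=1, then a^(p-1) ≡ 1 (mod p)
p = 13 is prime, gcd(8,13) = 1
Reduce exponent: 512 mod 12 = 8
So 8^512 ≡ 8^8 (mod 13)
8^8 mod 13 = 1

8^512 ≡ 1 (mod 13)


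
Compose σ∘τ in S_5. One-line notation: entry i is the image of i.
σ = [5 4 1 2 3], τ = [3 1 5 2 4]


σ∘τ: apply τ first, then σ
1 →τ 3 →σ 1
2 →τ 1 →σ 5
3 →τ 5 →σ 3
4 →τ 2 →σ 4
5 →τ 4 →σ 2

σ∘τ = [1 5 3 4 2]


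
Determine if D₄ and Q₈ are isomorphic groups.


Comparing D₄ and Q₈:
D₄ has 5 elements of order 2; Q₈ has only 1

No, D₄ ≇ Q₈


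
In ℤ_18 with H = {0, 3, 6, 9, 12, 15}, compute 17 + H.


17 + H = {17 + h (mod 18) : h ∈ H}
17+0=17, 17+3=2, 17+6=5, 17+9=8, 17+12=11, 17+15=14
17 + H = {2, 5, 8, 11, 14, 17} = 2 + H

17 + H = {2, 5, 8, 11, 14, 17}


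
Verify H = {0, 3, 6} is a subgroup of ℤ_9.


Subgroup test for H = {0, 3, 6} in (ℤ_9, +):
(1) 0 ∈ H? Yes
(2) Closure: for all a,b ∈ H, (a+b) mod 9 ∈ H? Yes
(3) Inverses: for all a ∈ H, -a mod 9 ∈ H? Yes

Yes, H is a subgroup of ℤ_9


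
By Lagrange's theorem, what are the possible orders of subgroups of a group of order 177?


Lagrange's theorem: |H| divides |G|
|G| = 177
Divisors of 177: 1, 3, 59, 177

Possible subgroup orders: {1, 3, 59, 177}


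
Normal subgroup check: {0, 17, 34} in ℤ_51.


H = {0, 17, 34} in ℤ_51
ℤ_51 is abelian; every subgroup of an abelian group is normal

Yes, normal subgroup


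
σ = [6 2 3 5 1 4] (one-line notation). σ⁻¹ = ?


To find σ⁻¹, swap domain and range:
σ(1) = 6 → σ⁻¹(6) = 1
σ(2) = 2 → σ⁻¹(2) = 2
σ(3) = 3 → σ⁻¹(3) = 3
σ(4) = 5 → σ⁻¹(5) = 4
σ(5) = 1 → σ⁻¹(1) = 5
σ(6) = 4 → σ⁻¹(4) = 6

σ⁻¹ = [5 2 3 6 4 1]


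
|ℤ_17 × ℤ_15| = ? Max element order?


|ℤ_17 × ℤ_15| = 17 × 15 = 255
Max element order = lcm(17,15) = 255
Cyclic? Yes (gcd=1)

|ℤ_17×ℤ_15| = 255, max element order = 255


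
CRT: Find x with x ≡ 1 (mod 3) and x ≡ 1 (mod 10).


m₁ = 3, m₂ = 10, gcd = 1, so CRT applies. M = m₁·m₂ = 30
Let M₁ = M/m₁ = 10, M₂ = M/m₂ = 3
Find y₁ ≡ M₁⁻¹ (mod m₁): 10⁻¹ ≡ 1 (mod 3)
Find y₂ ≡ M₂⁻¹ (mod m₂): 3⁻¹ ≡ 7 (mod 10)
x = a₁·M₁·y₁ + a₂·M₂·y₂ = 1·10·1 + 1·3·7 = 31
Reduce mod 30: x ≡ 1
Check: 1 mod 3 = 1 ✓, 1 mod 10 = 1 ✓

x ≡ 1 (mod 30)


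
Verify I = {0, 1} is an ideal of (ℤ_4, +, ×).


Check ideal conditions for I = {0, 1} in ℤ_4:
(1) I is an additive subgroup? No
(2) For r ∈ ℤ_4 and a ∈ I: r·a ∈ I? No  [counterexample: r=2, a=1, r·a mod 4 = 2 ∉ I]

No, I is not an ideal of ℤ_4


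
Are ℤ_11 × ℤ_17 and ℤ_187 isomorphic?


Comparing ℤ_11 × ℤ_17 and ℤ_187:
gcd(11,17) = 1, so ℤ_11 × ℤ_17 ≅ ℤ_187 (CRT)

Yes, ℤ_11 × ℤ_17 ≅ ℤ_187


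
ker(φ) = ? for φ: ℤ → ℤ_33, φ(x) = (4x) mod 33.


Kernel = preimage of identity
ker(φ) = {x ∈ ℤ : 4x ≡ 0 (mod 33)}. gcd(4,33) = 1, so 4x ≡ 0 (mod 33) ⟺ x ≡ 0 (mod 33/1 = 33). Hence ker(φ) = 33ℤ

ker(φ) = 33ℤ


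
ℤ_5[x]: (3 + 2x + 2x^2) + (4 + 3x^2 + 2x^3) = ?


Add coefficients mod 5:
x^0: 3 + 4 = 2 (mod 5)
x^1: 2 + 0 = 2 (mod 5)
x^2: 2 + 3 = 0 (mod 5)
x^3: 0 + 2 = 2 (mod 5)
Result: 2 + 2x + 2x^3

f + g = 2 + 2x + 2x^3


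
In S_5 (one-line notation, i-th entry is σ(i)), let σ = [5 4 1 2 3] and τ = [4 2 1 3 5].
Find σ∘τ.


σ∘τ: apply τ first, then σ
1 →τ 4 →σ 2
2 →τ 2 →σ 4
3 →τ 1 →σ 5
4 →τ 3 →σ 1
5 →τ 5 →σ 3

σ∘τ = [2 4 5 1 3]


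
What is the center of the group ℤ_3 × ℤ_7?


Z(G) = {g ∈ G | gx = xg for all x ∈ G}
Direct product of abelian groups is abelian, so Z(G) = G

Z(ℤ_3 × ℤ_7) = ℤ_3 × ℤ_7


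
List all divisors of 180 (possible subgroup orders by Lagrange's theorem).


Lagrange's theorem: |H| divides |G|
|G| = 180
Divisors of 180: 1, 2, 3, 4, 5, 6, 9, 10, 12, 15, 18, 20, 30, 36, 45, 60, 90, 180

Possible subgroup orders: {1, 2, 3, 4, 5, 6, 9, 10, 12, 15, 18, 20, 30, 36, 45, 60, 90, 180}


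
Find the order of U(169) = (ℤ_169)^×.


U(n) is the group of units mod n; |U(n)| = φ(n)
|U(169)| = φ(169) = 156

|U(169) = (ℤ_169)^×| = 156


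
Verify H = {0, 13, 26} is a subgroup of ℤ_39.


Subgroup test for H = {0, 13, 26} in (ℤ_39, +):
(1) 0 ∈ H? Yes
(2) Closure: for all a,b ∈ H, (a+b) mod 39 ∈ H? Yes
(3) Inverses: for all a ∈ H, -a mod 39 ∈ H? Yes

Yes, H is a subgroup of ℤ_39


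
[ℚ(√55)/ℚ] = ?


√55 has minimal polynomial x² - 55 (irreducible over ℚ since 55 is squarefree)

[ℚ(√55)/ℚ] = 2


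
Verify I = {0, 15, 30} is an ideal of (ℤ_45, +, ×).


Check ideal conditions for I = {0, 15, 30} in ℤ_45:
(1) I is an additive subgroup? Yes
(2) For r ∈ ℤ_45 and a ∈ I: r·a ∈ I? Yes

Yes, I is an ideal of ℤ_45


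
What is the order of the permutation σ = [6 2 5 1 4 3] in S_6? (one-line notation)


Cycle decomposition: (1 6 3 5 4)
Cycle lengths: 5
Order = lcm(5) = 5

ord(σ) = 5


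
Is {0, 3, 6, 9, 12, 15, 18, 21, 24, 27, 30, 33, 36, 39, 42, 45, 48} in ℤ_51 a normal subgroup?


H = {0, 3, 6, 9, 12, 15, 18, 21, 24, 27, 30, 33, 36, 39, 42, 45, 48} in ℤ_51
ℤ_51 is abelian; every subgroup of an abelian group is normal

Yes, normal subgroup


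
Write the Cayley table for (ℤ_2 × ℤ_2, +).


Elements: {(0,0), (0,1), (1,0), (1,1)}
Operation: componentwise addition mod (2, 2)
Entry (a, b) = ((a₁+b₁) mod 2, (a₂+b₂) mod 2)

Cayley table:
      | (0,0) | (0,1) | (1,0) | (1,1)
(0,0) | (0,0) | (0,1) | (1,0) | (1,1)
(0,1) | (0,1) | (0,0) | (1,1) | (1,0)
(1,0) | (1,0) | (1,1) | (0,0) | (0,1)
(1,1) | (1,1) | (1,0) | (0,1) | (0,0)


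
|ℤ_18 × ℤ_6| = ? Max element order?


|ℤ_18 × ℤ_6| = 18 × 6 = 108
Max element order = lcm(18,6) = 18
Cyclic? No (gcd=6)

|ℤ_18×ℤ_6| = 108, max element order = 18


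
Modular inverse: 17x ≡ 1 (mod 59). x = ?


Use the extended Euclidean algorithm to write 1 = 17·s + 59·t; then s mod 59 is the inverse.
Euclidean algorithm:
  17 = 0·59 + 17
  59 = 3·17 + 8
  17 = 2·8 + 1
  8 = 8·1 + 0
gcd(17,59) = 1
Back-substitution gives: 17·(7) + 59·(-2) = 1
So 17⁻¹ ≡ 7 ≡ 7 (mod 59)
Check: 17 × 7 = 119 ≡ 1 (mod 59) ✓

17⁻¹ ≡ 7 (mod 59)


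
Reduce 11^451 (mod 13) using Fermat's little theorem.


Fermat's little theorem: if p is prime and gcd(a,p)=1, then a^(p-1) ≡ 1 (mod p)
p = 13 is prime, gcd(11,13) = 1
Reduce exponent: 451 mod 12 = 7
So 11^451 ≡ 11^7 (mod 13)
11^7 mod 13 = 2

11^451 ≡ 2 (mod 13)


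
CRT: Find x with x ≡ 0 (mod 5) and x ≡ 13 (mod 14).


m₁ = 5, m₂ = 14, gcd = 1, so CRT applies. M = m₁·m₂ = 70
Let M₁ = M/m₁ = 14, M₂ = M/m₂ = 5
Find y₁ ≡ M₁⁻¹ (mod m₁): 14⁻¹ ≡ 4 (mod 5)
Find y₂ ≡ M₂⁻¹ (mod m₂): 5⁻¹ ≡ 3 (mod 14)
x = a₁·M₁·y₁ + a₂·M₂·y₂ = 0·14·4 + 13·5·3 = 195
Reduce mod 70: x ≡ 55
Check: 55 mod 5 = 0 ✓, 55 mod 14 = 13 ✓

x ≡ 55 (mod 70)


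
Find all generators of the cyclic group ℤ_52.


g generates ℤ_n iff gcd(g,n) = 1
Prime factors of 52: 2, 13
Generators are g ∈ {1,...,51} not divisible by any of these primes.
Generators: {1, 3, 5, 7, 9, 11, 15, 17, 19, 21, 23, 25, 27, 29, 31, 33, 35, 37, 41, 43, 45, 47, 49, 51}
Number of generators = φ(52) = 24

Generators of ℤ_52 = {1, 3, 5, 7, 9, 11, 15, 17, 19, 21, 23, 25, 27, 29, 31, 33, 35, 37, 41, 43, 45, 47, 49, 51}


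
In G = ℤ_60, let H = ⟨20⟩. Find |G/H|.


|⟨20⟩| = n / gcd(20, 60) = 60 / 20 = 3
H is normal (ℤ_60 is abelian).
|G/H| = |G| / |H| = 60 / 3 = 20

|G/H| = 20


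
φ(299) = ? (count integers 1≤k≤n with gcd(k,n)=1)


Factor n: 299 = 13 × 23
φ(n) = n · ∏(1 - 1/p) over distinct primes p | n
φ(299) = 299 · (1 - 1/13) · (1 - 1/23) = 264

φ(299) = 264


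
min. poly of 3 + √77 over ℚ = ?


Let α = 3 + √77. Then α - 3 = √77, so (α - 3)² = 77, giving α² - 6α - 68 = 0. Degree 2 and α ∉ ℚ, so this is the minimal polynomial.

Minimal polynomial: x² - 6x - 68


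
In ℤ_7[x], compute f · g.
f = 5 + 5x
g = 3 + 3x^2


Expand and collect like terms; reduce coefficients mod 7:
x^0: 5·3 = 15 ≡ 1 (mod 7)
x^1: 5·0 + 5·3 = 15 ≡ 1 (mod 7)
x^2: 5·3 + 5·0 = 15 ≡ 1 (mod 7)
x^3: 5·3 = 15 ≡ 1 (mod 7)
Result: 1 + x + x^2 + x^3

f · g = 1 + x + x^2 + x^3


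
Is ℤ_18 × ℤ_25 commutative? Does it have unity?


Direct product ring; commutative with unity (1,1); but (1,0)·(0,1) = (0,0) gives zero divisors, so not an integral domain
Commutative: Yes
Integral domain: No
Has unity: Yes

ℤ_18 × ℤ_25: Commutative=Yes, Unity=Yes


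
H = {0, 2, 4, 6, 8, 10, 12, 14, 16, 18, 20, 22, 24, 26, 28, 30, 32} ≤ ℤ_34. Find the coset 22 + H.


22 + H = {22 + h (mod 34) : h ∈ H}
22+0=22, 22+2=24, 22+4=26, 22+6=28, 22+8=30, 22+10=32, 22+12=0, 22+14=2, 22+16=4, 22+18=6, 22+20=8, 22+22=10, 22+24=12, 22+26=14, 22+28=16, 22+30=18, 22+32=20
22 + H = {0, 2, 4, 6, 8, 10, 12, 14, 16, 18, 20, 22, 24, 26, 28, 30, 32} = 0 + H

22 + H = {0, 2, 4, 6, 8, 10, 12, 14, 16, 18, 20, 22, 24, 26, 28, 30, 32}


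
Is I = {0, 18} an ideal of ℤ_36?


Check ideal conditions for I = {0, 18} in ℤ_36:
(1) I is an additive subgroup? Yes
(2) For r ∈ ℤ_36 and a ∈ I: r·a ∈ I? Yes

Yes, I is an ideal of ℤ_36


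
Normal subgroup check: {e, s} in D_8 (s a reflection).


H = {e, s} in D_8 (s a reflection)
r·s·r⁻¹ = sr⁻² ≠ s for n ≥ 3, so {e, s} is not closed under conjugation

No, not a normal subgroup


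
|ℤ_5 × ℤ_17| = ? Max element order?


|ℤ_5 × ℤ_17| = 5 × 17 = 85
Max element order = lcm(5,17) = 85
Cyclic? Yes (gcd=1)

|ℤ_5×ℤ_17| = 85, max element order = 85


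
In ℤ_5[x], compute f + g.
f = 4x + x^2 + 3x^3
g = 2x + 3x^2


Add coefficients mod 5:
x^0: 0 + 0 = 0 (mod 5)
x^1: 4 + 2 = 1 (mod 5)
x^2: 1 + 3 = 4 (mod 5)
x^3: 3 + 0 = 3 (mod 5)
Result: x + 4x^2 + 3x^3

f + g = x + 4x^2 + 3x^3
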